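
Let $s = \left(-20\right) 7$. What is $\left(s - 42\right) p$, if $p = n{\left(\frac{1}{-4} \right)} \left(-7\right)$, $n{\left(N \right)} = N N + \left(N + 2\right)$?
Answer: $\frac{18473}{8} \approx 2309.1$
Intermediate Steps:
$s = -140$
$n{\left(N \right)} = 2 + N + N^{2}$ ($n{\left(N \right)} = N^{2} + \left(2 + N\right) = 2 + N + N^{2}$)
$p = - \frac{203}{16}$ ($p = \left(2 + \frac{1}{-4} + \left(\frac{1}{-4}\right)^{2}\right) \left(-7\right) = \left(2 - \frac{1}{4} + \left(- \frac{1}{4}\right)^{2}\right) \left(-7\right) = \left(2 - \frac{1}{4} + \frac{1}{16}\right) \left(-7\right) = \frac{29}{16} \left(-7\right) = - \frac{203}{16} \approx -12.688$)
$\left(s - 42\right) p = \left(-140 - 42\right) \left(- \frac{203}{16}\right) = \left(-182\right) \left(- \frac{203}{16}\right) = \frac{18473}{8}$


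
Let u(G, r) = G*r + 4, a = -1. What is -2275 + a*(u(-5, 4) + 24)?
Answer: -2283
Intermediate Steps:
u(G, r) = 4 + G*r
-2275 + a*(u(-5, 4) + 24) = -2275 - ((4 - 5*4) + 24) = -2275 - ((4 - 20) + 24) = -2275 - (-16 + 24) = -2275 - 1*8 = -2275 - 8 = -2283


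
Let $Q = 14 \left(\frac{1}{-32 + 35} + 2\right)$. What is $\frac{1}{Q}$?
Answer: $\frac{3}{98} \approx 0.030612$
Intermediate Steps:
$Q = \frac{98}{3}$ ($Q = 14 \left(\frac{1}{3} + 2\right) = 14 \cdot \frac{7}{3} = \frac{98}{3} \approx 32.667$)
$\frac{1}{Q} = \frac{1}{\frac{98}{3}} = \frac{3}{98}$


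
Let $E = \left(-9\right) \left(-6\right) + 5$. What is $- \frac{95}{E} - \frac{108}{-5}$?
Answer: $\frac{5897}{295} \approx 19.99$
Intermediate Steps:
$E = 59$ ($E = 54 + 5 = 59$)
$- \frac{95}{E} - \frac{108}{-5} = - \frac{95}{59} - \frac{108}{-5} = \left(-95\right) \frac{1}{59} - - \frac{108}{5} = - \frac{95}{59} + \frac{108}{5} = \frac{5897}{295}$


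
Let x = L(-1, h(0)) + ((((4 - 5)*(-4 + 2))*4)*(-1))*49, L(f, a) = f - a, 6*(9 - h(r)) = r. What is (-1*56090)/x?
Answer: 28045/201 ≈ 139.53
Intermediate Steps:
h(r) = 9 - r/6
x = -402 (x = (-1 - (9 - ⅙*0)) + ((((4 - 5)*(-4 + 2))*4)*(-1))*49 = (-1 - (9 + 0)) + ((-1*(-2)*4)*(-1))*49 = (-1 - 1*9) + ((2*4)*(-1))*49 = (-1 - 9) + (8*(-1))*49 = -10 - 8*49 = -10 - 392 = -402)
(-1*56090)/x = -1*56090/(-402) = -56090*(-1/402) = 28045/201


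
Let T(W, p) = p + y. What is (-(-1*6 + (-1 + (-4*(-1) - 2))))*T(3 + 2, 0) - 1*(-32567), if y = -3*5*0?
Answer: 32567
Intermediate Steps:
y = 0 (y = -15*0 = 0)
T(W, p) = p (T(W, p) = p + 0 = p)
(-(-1*6 + (-1 + (-4*(-1) - 2))))*T(3 + 2, 0) - 1*(-32567) = -(-1*6 + (-1 + (-4*(-1) - 2)))*0 - 1*(-32567) = -(-6 + (-1 + (4 - 2)))*0 + 32567 = -(-6 + (-1 + 2))*0 + 32567 = -(-6 + 1)*0 + 32567 = -1*(-5)*0 + 32567 = 5*0 + 32567 = 0 + 32567 = 32567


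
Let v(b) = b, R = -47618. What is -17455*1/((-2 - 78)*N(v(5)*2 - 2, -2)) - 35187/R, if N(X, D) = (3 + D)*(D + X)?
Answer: 84806195/2285664 ≈ 37.104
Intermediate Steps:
-17455*1/((-2 - 78)*N(v(5)*2 - 2, -2)) - 35187/R = -17455*1/((-2 - 78)*((-2)**2 + 3*(-2) + 3*(5*2 - 2) - 2*(5*2 - 2))) - 35187/(-47618) = -17455*(-1/(80*(4 - 6 + 3*(10 - 2) - 2*(10 - 2)))) - 35187*(-1/47618) = -17455*(-1/(80*(4 - 6 + 3*8 - 2*8))) + 35187/47618 = -17455*(-1/(80*(4 - 6 + 24 - 16))) + 35187/47618 = -17455/((-80*6)) + 35187/47618 = -17455/(-480) + 35187/47618 = -17455*(-1/480) + 35187/47618 = 3491/96 + 35187/47618 = 84806195/2285664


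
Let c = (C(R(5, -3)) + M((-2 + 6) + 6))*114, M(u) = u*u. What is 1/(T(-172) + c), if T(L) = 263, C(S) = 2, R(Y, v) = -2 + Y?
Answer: 1/11891 ≈ 8.4097e-5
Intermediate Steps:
M(u) = u²
c = 11628 (c = (2 + ((-2 + 6) + 6)²)*114 = (2 + (4 + 6)²)*114 = (2 + 10²)*114 = (2 + 100)*114 = 102*114 = 11628)
1/(T(-172) + c) = 1/(263 + 11628) = 1/11891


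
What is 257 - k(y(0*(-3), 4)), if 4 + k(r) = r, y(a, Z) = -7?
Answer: 268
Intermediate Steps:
k(r) = -4 + r
257 - k(y(0*(-3), 4)) = 257 - (-4 - 7) = 257 - 1*(-11) = 257 + 11 = 268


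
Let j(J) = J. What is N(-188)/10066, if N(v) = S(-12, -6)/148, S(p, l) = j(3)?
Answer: 3/1489768 ≈ 2.0137e-6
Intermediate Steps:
S(p, l) = 3
N(v) = 3/148
N(-188)/10066 = (3/148)/10066 = (3/148)*(1/10066) = 3/1489768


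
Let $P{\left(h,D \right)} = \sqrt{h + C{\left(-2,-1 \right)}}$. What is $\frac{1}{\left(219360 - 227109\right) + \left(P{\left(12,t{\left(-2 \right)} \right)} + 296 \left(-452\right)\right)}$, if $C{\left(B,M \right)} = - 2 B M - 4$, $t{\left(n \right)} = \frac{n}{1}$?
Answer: $- \frac{1}{141539} \approx -7.0652 \cdot 10^{-6}$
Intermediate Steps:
$t{\left(n \right)} = n$ ($t{\left(n \right)} = n 1 = n$)
$C{\left(B,M \right)} = -4 - 2 B M$ ($C{\left(B,M \right)} = - 2 B M - 4 = -4 - 2 B M$)
$P{\left(h,D \right)} = \sqrt{-8 + h}$ ($P{\left(h,D \right)} = \sqrt{h - \left(4 - -4\right)} = \sqrt{h - 8} = \sqrt{-8 + h}$)
$\frac{1}{\left(219360 - 227109\right) + \left(P{\left(12,t{\left(-2 \right)} \right)} + 296 \left(-452\right)\right)} = \frac{1}{\left(219360 - 227109\right) + \left(\sqrt{-8 + 12} + 296 \left(-452\right)\right)} = \frac{1}{\left(219360 - 227109\right) - \left(133792 - \sqrt{4}\right)} = \frac{1}{-7749 + \left(2 - 133792\right)} = \frac{1}{-7749 - 133790} = \frac{1}{-141539} = - \frac{1}{141539}$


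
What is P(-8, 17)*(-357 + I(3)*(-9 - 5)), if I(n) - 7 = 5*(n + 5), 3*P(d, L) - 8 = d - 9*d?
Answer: -24360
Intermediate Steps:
P(d, L) = 8/3 - 8*d/3 (P(d, L) = 8/3 + (d - 9*d)/3 = 8/3 + (-8*d)/3 = 8/3 - 8*d/3)
I(n) = 32 + 5*n (I(n) = 7 + 5*(n + 5) = 7 + 5*(5 + n) = 7 + (25 + 5*n) = 32 + 5*n)
P(-8, 17)*(-357 + I(3)*(-9 - 5)) = (8/3 - 8/3*(-8))*(-357 + (32 + 5*3)*(-9 - 5)) = (8/3 + 64/3)*(-357 + (32 + 15)*(-14)) = 24*(-357 + 47*(-14)) = 24*(-357 - 658) = 24*(-1015) = -24360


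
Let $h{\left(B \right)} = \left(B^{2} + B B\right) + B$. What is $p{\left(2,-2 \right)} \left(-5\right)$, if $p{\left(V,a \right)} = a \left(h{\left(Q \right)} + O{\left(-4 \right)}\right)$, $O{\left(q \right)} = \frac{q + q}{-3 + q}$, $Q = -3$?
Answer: $\frac{1130}{7} \approx 161.43$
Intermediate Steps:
$O{\left(q \right)} = \frac{2 q}{-3 + q}$
$h{\left(B \right)} = B + 2 B^{2}$ ($h{\left(B \right)} = \left(B^{2} + B^{2}\right) + B = 2 B^{2} + B = B + 2 B^{2}$)
$p{\left(V,a \right)} = \frac{113 a}{7}$ ($p{\left(V,a \right)} = a \left(- 3 \left(1 + 2 \left(-3\right)\right) + 2 \left(-4\right) \frac{1}{-3 - 4}\right) = a \left(- 3 \left(1 - 6\right) + 2 \left(-4\right) \frac{1}{-7}\right) = a \left(\left(-3\right) \left(-5\right) + 2 \left(-4\right) \left(- \frac{1}{7}\right)\right) = a \left(15 + \frac{8}{7}\right) = a \frac{113}{7} = \frac{113 a}{7}$)
$p{\left(2,-2 \right)} \left(-5\right) = \frac{113}{7} \left(-2\right) \left(-5\right) = \left(- \frac{226}{7}\right) \left(-5\right) = \frac{1130}{7}$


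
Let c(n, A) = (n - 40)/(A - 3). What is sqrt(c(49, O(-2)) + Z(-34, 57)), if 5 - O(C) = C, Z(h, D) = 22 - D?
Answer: I*sqrt(131)/2 ≈ 5.7228*I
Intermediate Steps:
O(C) = 5 - C
c(n, A) = (-40 + n)/(-3 + A)
sqrt(c(49, O(-2)) + Z(-34, 57)) = sqrt((-40 + 49)/(-3 + (5 - 1*(-2))) + (22 - 1*57)) = sqrt(9/(-3 + (5 + 2)) + (22 - 57)) = sqrt(9/(-3 + 7) - 35) = sqrt(9/4 - 35) = sqrt(-131/4) = I*sqrt(131)/2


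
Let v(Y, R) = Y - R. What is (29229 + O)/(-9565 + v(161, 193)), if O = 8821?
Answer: -38050/9597 ≈ -3.9648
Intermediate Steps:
(29229 + O)/(-9565 + v(161, 193)) = (29229 + 8821)/(-9565 + (161 - 1*193)) = 38050/(-9565 + (161 - 193)) = 38050/(-9565 - 32) = 38050/(-9597) = 38050*(-1/9597) = -38050/9597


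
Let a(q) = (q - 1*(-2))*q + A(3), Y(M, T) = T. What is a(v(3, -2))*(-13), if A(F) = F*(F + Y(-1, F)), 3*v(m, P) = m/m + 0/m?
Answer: -2197/9 ≈ -244.11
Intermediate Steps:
v(m, P) = ⅓ (v(m, P) = (m/m + 0/m)/3 = (1 + 0)/3 = (⅓)*1 = ⅓)
A(F) = 2*F² (A(F) = F*(F + F) = F*(2*F) = 2*F²)
a(q) = 18 + q*(2 + q) (a(q) = (q - 1*(-2))*q + 2*3² = (q + 2)*q + 2*9 = (2 + q)*q + 18 = q*(2 + q) + 18 = 18 + q*(2 + q))
a(v(3, -2))*(-13) = (18 + (⅓)² + 2*(⅓))*(-13) = (18 + ⅑ + ⅔)*(-13) = (169/9)*(-13) = -2197/9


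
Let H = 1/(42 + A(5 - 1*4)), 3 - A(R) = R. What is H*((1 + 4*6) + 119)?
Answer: 36/11 ≈ 3.2727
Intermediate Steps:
A(R) = 3 - R
H = 1/44 (H = 1/(42 + (3 - (5 - 1*4))) = 1/(42 + (3 - (5 - 4))) = 1/(42 + (3 - 1*1)) = 1/(42 + (3 - 1)) = 1/(42 + 2) = 1/44 ≈ 0.022727)
H*((1 + 4*6) + 119) = ((1 + 4*6) + 119)/44 = ((1 + 24) + 119)/44 = (25 + 119)/44 = (1/44)*144 = 36/11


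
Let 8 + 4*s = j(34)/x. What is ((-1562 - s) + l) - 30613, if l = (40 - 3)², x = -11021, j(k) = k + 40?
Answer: -678981731/22042 ≈ -30804.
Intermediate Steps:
j(k) = 40 + k
s = -44121/22042 (s = -2 + ((40 + 34)/(-11021))/4 = -2 + (74*(-1/11021))/4 = -2 + (¼)*(-74/11021) = -2 - 37/22042 = -44121/22042 ≈ -2.0017)
l = 1369 (l = 37² = 1369)
((-1562 - s) + l) - 30613 = ((-1562 - 1*(-44121/22042)) + 1369) - 30613 = ((-1562 + 44121/22042) + 1369) - 30613 = (-34385483/22042 + 1369) - 30613 = -4209985/22042 - 30613 = -678981731/22042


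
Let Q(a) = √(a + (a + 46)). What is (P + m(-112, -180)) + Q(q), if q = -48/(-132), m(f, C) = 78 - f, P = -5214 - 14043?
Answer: -19067 + √5654/11 ≈ -19060.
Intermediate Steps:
P = -19257
q = 4/11 (q = -48*(-1/132) = 4/11 ≈ 0.36364)
Q(a) = √(46 + 2*a) (Q(a) = √(a + (46 + a)) = √(46 + 2*a))
(P + m(-112, -180)) + Q(q) = (-19257 + (78 - 1*(-112))) + √(46 + 2*(4/11)) = (-19257 + (78 + 112)) + √(46 + 8/11) = (-19257 + 190) + √(514/11) = -19067 + √5654/11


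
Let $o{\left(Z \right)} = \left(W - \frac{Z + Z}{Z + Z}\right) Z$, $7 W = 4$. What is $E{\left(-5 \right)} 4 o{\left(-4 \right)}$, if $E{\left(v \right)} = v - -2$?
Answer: $- \frac{144}{7} \approx -20.571$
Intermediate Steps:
$W = \frac{4}{7}$ ($W = \frac{1}{7} \cdot 4 = \frac{4}{7} \approx 0.57143$)
$o{\left(Z \right)} = - \frac{3 Z}{7}$ ($o{\left(Z \right)} = \left(\frac{4}{7} - \frac{Z + Z}{Z + Z}\right) Z = \left(\frac{4}{7} - \frac{2 Z}{2 Z}\right) Z = \left(\frac{4}{7} - 2 Z \frac{1}{2 Z}\right) Z = \left(\frac{4}{7} - 1\right) Z = - \frac{3 Z}{7}$)
$E{\left(v \right)} = 2 + v$ ($E{\left(v \right)} = v + 2 = 2 + v$)
$E{\left(-5 \right)} 4 o{\left(-4 \right)} = \left(2 - 5\right) 4 \left(\left(- \frac{3}{7}\right) \left(-4\right)\right) = \left(-3\right) 4 \cdot \frac{12}{7} = \left(-12\right) \frac{12}{7} = - \frac{144}{7}$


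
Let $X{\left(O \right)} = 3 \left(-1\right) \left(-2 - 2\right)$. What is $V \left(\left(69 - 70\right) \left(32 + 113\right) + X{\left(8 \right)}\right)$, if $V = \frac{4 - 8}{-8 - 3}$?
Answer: $- \frac{532}{11} \approx -48.364$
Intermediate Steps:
$X{\left(O \right)} = 12$ ($X{\left(O \right)} = \left(-3\right) \left(-4\right) = 12$)
$V = \frac{4}{11}$ ($V = - \frac{4}{-11} = \left(-4\right) \left(- \frac{1}{11}\right) = \frac{4}{11} \approx 0.36364$)
$V \left(\left(69 - 70\right) \left(32 + 113\right) + X{\left(8 \right)}\right) = \frac{4 \left(\left(69 - 70\right) \left(32 + 113\right) + 12\right)}{11} = \frac{4 \left(\left(-1\right) 145 + 12\right)}{11} = \frac{4 \left(-145 + 12\right)}{11} = \frac{4}{11} \left(-133\right) = - \frac{532}{11}$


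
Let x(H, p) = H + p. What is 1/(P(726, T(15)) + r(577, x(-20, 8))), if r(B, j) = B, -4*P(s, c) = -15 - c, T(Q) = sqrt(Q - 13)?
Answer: 9292/5396327 - 4*sqrt(2)/5396327 ≈ 0.0017209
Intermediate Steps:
T(Q) = sqrt(-13 + Q)
P(s, c) = 15/4 + c/4 (P(s, c) = -(-15 - c)/4 = 15/4 + c/4)
1/(P(726, T(15)) + r(577, x(-20, 8))) = 1/((15/4 + sqrt(-13 + 15)/4) + 577) = 1/((15/4 + sqrt(2)/4) + 577) = 1/(2323/4 + sqrt(2)/4)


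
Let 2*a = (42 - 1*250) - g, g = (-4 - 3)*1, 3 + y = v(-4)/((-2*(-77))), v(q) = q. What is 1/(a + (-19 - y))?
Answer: -154/17937 ≈ -0.0085856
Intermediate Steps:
y = -233/77 (y = -3 - 4/((-2*(-77))) = -3 - 4/154 = -3 - 4*1/154 = -3 - 2/77 = -233/77 ≈ -3.0260)
g = -7 (g = -7*1 = -7)
a = -201/2 (a = ((42 - 1*250) - 1*(-7))/2 = ((42 - 250) + 7)/2 = (-208 + 7)/2 = (½)*(-201) = -201/2 ≈ -100.50)
1/(a + (-19 - y)) = 1/(-201/2 + (-19 - 1*(-233/77))) = 1/(-201/2 + (-19 + 233/77)) = 1/(-201/2 - 1230/77) = 1/(-17937/154) = -154/17937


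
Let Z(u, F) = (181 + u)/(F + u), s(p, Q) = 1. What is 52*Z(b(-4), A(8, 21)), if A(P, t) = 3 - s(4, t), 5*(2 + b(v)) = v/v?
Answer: 46592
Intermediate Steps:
b(v) = -9/5 (b(v) = -2 + (v/v)/5 = -2 + (⅕)*1 = -2 + ⅕ = -9/5)
A(P, t) = 2 (A(P, t) = 3 - 1*1 = 3 - 1 = 2)
Z(u, F) = (181 + u)/(F + u)
52*Z(b(-4), A(8, 21)) = 52*((181 - 9/5)/(2 - 9/5)) = 52*((896/5)/(⅕)) = 52*(5*(896/5)) = 52*896 = 46592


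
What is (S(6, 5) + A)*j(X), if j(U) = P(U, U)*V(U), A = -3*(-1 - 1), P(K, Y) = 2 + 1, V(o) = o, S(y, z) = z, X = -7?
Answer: -231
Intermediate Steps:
P(K, Y) = 3
A = 6 (A = -3*(-2) = 6)
j(U) = 3*U
(S(6, 5) + A)*j(X) = (5 + 6)*(3*(-7)) = 11*(-21) = -231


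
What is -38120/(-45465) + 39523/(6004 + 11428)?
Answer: 492284207/158509176 ≈ 3.1057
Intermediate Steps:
-38120/(-45465) + 39523/(6004 + 11428) = -38120*(-1/45465) + 39523/17432 = 7624/9093 + 39523*(1/17432) = 7624/9093 + 39523/17432 = 492284207/158509176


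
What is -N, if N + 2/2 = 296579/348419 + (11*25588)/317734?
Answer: -40798734266/55352281273 ≈ -0.73707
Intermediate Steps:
N = 40798734266/55352281273 (N = -1 + (296579/348419 + (11*25588)/317734) = -1 + (296579*(1/348419) + 281468*(1/317734)) = -1 + (296579/348419 + 140734/158867) = -1 + 96151015539/55352281273 = 40798734266/55352281273 ≈ 0.73707)
-N = -1*40798734266/55352281273 = -40798734266/55352281273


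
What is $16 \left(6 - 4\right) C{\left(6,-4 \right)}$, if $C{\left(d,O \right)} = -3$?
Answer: $-96$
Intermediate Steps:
$16 \left(6 - 4\right) C{\left(6,-4 \right)} = 16 \left(6 - 4\right) \left(-3\right) = 16 \cdot 2 \left(-3\right) = 32 \left(-3\right) = -96$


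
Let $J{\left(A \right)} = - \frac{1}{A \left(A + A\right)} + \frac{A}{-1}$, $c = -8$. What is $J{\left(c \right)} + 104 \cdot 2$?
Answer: $\frac{27647}{128} \approx 215.99$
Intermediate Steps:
$J{\left(A \right)} = - A - \frac{1}{2 A^{2}}$ ($J{\left(A \right)} = - \frac{1}{A 2 A} + A \left(-1\right) = - \frac{1}{2 A^{2}} - A = - A - \frac{1}{2 A^{2}}$)
$J{\left(c \right)} + 104 \cdot 2 = \left(\left(-1\right) \left(-8\right) - \frac{1}{2 \cdot 64}\right) + 104 \cdot 2 = \left(8 - \frac{1}{128}\right) + 208 = \frac{1023}{128} + 208 = \frac{27647}{128}$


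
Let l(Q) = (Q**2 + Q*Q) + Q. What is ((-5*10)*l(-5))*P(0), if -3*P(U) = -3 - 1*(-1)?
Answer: -1500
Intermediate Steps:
l(Q) = Q + 2*Q**2 (l(Q) = (Q**2 + Q**2) + Q = 2*Q**2 + Q = Q + 2*Q**2)
P(U) = 2/3 (P(U) = -(-3 - 1*(-1))/3 = -(-3 + 1)/3 = -1/3*(-2) = 2/3)
((-5*10)*l(-5))*P(0) = ((-5*10)*(-5*(1 + 2*(-5))))*(2/3) = -(-250)*(1 - 10)*(2/3) = -(-250)*(-9)*(2/3) = -50*45*(2/3) = -2250*2/3 = -1500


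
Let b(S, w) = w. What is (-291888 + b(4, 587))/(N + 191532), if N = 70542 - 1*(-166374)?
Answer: -291301/428448 ≈ -0.67990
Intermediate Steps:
N = 236916 (N = 70542 + 166374 = 236916)
(-291888 + b(4, 587))/(N + 191532) = (-291888 + 587)/(236916 + 191532) = -291301/428448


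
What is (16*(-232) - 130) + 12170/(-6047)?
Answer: -23244744/6047 ≈ -3844.0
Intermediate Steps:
(16*(-232) - 130) + 12170/(-6047) = (-3712 - 130) + 12170*(-1/6047) = -3842 - 12170/6047 = -23244744/6047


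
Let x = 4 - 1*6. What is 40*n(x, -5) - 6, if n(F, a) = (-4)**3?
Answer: -2566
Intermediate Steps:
x = -2 (x = 4 - 6 = -2)
n(F, a) = -64
40*n(x, -5) - 6 = 40*(-64) - 6 = -2560 - 6 = -2566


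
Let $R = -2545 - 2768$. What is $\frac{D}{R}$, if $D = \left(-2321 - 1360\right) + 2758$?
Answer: $\frac{923}{5313} \approx 0.17372$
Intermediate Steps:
$R = -5313$
$D = -923$ ($D = \left(-2321 - 1360\right) + 2758 = -3681 + 2758 = -923$)
$\frac{D}{R} = - \frac{923}{-5313} = \left(-923\right) \left(- \frac{1}{5313}\right) = \frac{923}{5313}$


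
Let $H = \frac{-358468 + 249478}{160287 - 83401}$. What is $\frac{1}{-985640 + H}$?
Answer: $- \frac{38443}{37891013015} \approx -1.0146 \cdot 10^{-6}$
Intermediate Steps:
$H = - \frac{54495}{38443}$ ($H = - \frac{108990}{76886} = \left(-108990\right) \frac{1}{76886} = - \frac{54495}{38443} \approx -1.4176$)
$\frac{1}{-985640 + H} = \frac{1}{-985640 - \frac{54495}{38443}} = \frac{1}{- \frac{37891013015}{38443}} = - \frac{38443}{37891013015}$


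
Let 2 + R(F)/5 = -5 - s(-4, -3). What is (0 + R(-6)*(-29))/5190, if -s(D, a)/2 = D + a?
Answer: 203/346 ≈ 0.58671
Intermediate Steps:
s(D, a) = -2*D - 2*a (s(D, a) = -2*(D + a) = -2*D - 2*a)
R(F) = -105 (R(F) = -10 + 5*(-5 - (-2*(-4) - 2*(-3))) = -10 + 5*(-5 - (8 + 6)) = -10 + 5*(-5 - 1*14) = -10 + 5*(-5 - 14) = -10 + 5*(-19) = -10 - 95 = -105)
(0 + R(-6)*(-29))/5190 = (0 - 105*(-29))/5190 = (0 + 3045)*(1/5190) = 3045*(1/5190) = 203/346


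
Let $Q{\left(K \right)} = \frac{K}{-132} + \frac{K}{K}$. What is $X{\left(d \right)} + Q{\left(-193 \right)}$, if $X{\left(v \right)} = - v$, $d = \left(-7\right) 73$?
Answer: $\frac{67777}{132} \approx 513.46$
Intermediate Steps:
$Q{\left(K \right)} = 1 - \frac{K}{132}$ ($Q{\left(K \right)} = K \left(- \frac{1}{132}\right) + 1 = - \frac{K}{132} + 1 = 1 - \frac{K}{132}$)
$d = -511$
$X{\left(d \right)} + Q{\left(-193 \right)} = \left(-1\right) \left(-511\right) + \left(1 - - \frac{193}{132}\right) = 511 + \left(1 + \frac{193}{132}\right) = 511 + \frac{325}{132} = \frac{67777}{132}$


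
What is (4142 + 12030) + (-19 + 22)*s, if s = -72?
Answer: 15956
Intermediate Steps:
(4142 + 12030) + (-19 + 22)*s = (4142 + 12030) + (-19 + 22)*(-72) = 16172 + 3*(-72) = 16172 - 216 = 15956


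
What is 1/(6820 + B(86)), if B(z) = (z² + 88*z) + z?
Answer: 1/21870 ≈ 4.5725e-5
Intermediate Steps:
B(z) = z² + 89*z
1/(6820 + B(86)) = 1/(6820 + 86*(89 + 86)) = 1/(6820 + 86*175) = 1/(6820 + 15050) = 1/21870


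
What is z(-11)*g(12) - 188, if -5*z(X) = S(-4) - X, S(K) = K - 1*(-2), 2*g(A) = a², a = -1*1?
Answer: -1889/10 ≈ -188.90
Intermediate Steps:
a = -1
g(A) = ½ (g(A) = (½)*(-1)² = (½)*1 = ½)
S(K) = 2 + K (S(K) = K + 2 = 2 + K)
z(X) = ⅖ + X/5 (z(X) = -((2 - 4) - X)/5 = -(-2 - X)/5 = ⅖ + X/5)
z(-11)*g(12) - 188 = (⅖ + (⅕)*(-11))*(½) - 188 = (⅖ - 11/5)*(½) - 188 = -9/5*½ - 188 = -9/10 - 188 = -1889/10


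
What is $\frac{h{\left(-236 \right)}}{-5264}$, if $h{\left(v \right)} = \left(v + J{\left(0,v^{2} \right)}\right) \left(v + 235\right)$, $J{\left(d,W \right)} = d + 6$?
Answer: $- \frac{115}{2632} \approx -0.043693$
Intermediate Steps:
$J{\left(d,W \right)} = 6 + d$
$h{\left(v \right)} = \left(6 + v\right) \left(235 + v\right)$ ($h{\left(v \right)} = \left(v + \left(6 + 0\right)\right) \left(v + 235\right) = \left(v + 6\right) \left(235 + v\right) = \left(6 + v\right) \left(235 + v\right)$)
$\frac{h{\left(-236 \right)}}{-5264} = \frac{1410 + \left(-236\right)^{2} + 241 \left(-236\right)}{-5264} = \left(1410 + 55696 - 56876\right) \left(- \frac{1}{5264}\right) = 230 \left(- \frac{1}{5264}\right) = - \frac{115}{2632}$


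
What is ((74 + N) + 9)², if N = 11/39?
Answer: 10549504/1521 ≈ 6935.9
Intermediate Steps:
N = 11/39 (N = 11*(1/39) = 11/39 ≈ 0.28205)
((74 + N) + 9)² = ((74 + 11/39) + 9)² = (2897/39 + 9)² = (3248/39)² = 10549504/1521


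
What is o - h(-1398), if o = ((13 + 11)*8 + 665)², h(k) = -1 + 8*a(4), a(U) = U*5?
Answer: 734290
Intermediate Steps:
a(U) = 5*U
h(k) = 159 (h(k) = -1 + 8*(5*4) = -1 + 8*20 = -1 + 160 = 159)
o = 734449 (o = (24*8 + 665)² = (192 + 665)² = 857² = 734449)
o - h(-1398) = 734449 - 1*159 = 734449 - 159 = 734290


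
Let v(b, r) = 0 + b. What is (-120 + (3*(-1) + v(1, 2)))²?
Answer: 14884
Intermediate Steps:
v(b, r) = b
(-120 + (3*(-1) + v(1, 2)))² = (-120 + (3*(-1) + 1))² = (-120 + (-3 + 1))² = (-120 - 2)² = (-122)² = 14884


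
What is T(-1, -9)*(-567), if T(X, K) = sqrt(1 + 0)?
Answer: -567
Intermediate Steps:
T(X, K) = 1 (T(X, K) = sqrt(1) = 1)
T(-1, -9)*(-567) = 1*(-567) = -567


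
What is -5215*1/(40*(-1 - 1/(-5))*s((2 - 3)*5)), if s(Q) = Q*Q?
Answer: 1043/160 ≈ 6.5188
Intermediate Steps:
s(Q) = Q²
-5215*1/(40*(-1 - 1/(-5))*s((2 - 3)*5)) = -5215*1/(1000*(-1 - 1/(-5))*(2 - 3)²) = -5215*1/(1000*(-1 - 1*(-⅕))) = -5215*1/(1000*(-1 + ⅕)) = -5215/(-⅘*25*40) = -5215/((-20*40)) = -5215/(-800) = -5215*(-1/800) = 1043/160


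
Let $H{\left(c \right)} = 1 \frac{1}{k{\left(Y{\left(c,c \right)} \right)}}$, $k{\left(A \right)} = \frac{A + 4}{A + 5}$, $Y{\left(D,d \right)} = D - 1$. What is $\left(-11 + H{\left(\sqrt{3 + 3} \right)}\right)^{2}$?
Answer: $\frac{245}{3} + 6 \sqrt{6} \approx 96.364$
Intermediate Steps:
$Y{\left(D,d \right)} = -1 + D$
$k{\left(A \right)} = \frac{4 + A}{5 + A}$
$H{\left(c \right)} = \frac{4 + c}{3 + c}$ ($H{\left(c \right)} = 1 \frac{1}{\frac{1}{5 + \left(-1 + c\right)} \left(4 + \left(-1 + c\right)\right)} = 1 \frac{1}{\frac{1}{4 + c} \left(3 + c\right)} = 1 \frac{4 + c}{3 + c} = \frac{4 + c}{3 + c}$)
$\left(-11 + H{\left(\sqrt{3 + 3} \right)}\right)^{2} = \left(-11 + \frac{4 + \sqrt{3 + 3}}{3 + \sqrt{3 + 3}}\right)^{2} = \left(-11 + \frac{4 + \sqrt{6}}{3 + \sqrt{6}}\right)^{2}$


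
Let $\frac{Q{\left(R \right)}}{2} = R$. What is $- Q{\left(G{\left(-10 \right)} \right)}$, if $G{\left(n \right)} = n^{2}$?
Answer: $-200$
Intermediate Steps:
$Q{\left(R \right)} = 2 R$
$- Q{\left(G{\left(-10 \right)} \right)} = - 2 \left(-10\right)^{2} = - 2 \cdot 100 = \left(-1\right) 200 = -200$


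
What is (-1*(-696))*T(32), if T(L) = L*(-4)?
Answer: -89088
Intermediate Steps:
T(L) = -4*L
(-1*(-696))*T(32) = (-1*(-696))*(-4*32) = 696*(-128) = -89088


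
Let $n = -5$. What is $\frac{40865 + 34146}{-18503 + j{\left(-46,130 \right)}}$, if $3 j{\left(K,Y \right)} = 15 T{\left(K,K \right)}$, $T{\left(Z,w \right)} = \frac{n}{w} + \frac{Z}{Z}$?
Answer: $- \frac{3450506}{850883} \approx -4.0552$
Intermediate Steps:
$T{\left(Z,w \right)} = 1 - \frac{5}{w}$ ($T{\left(Z,w \right)} = - \frac{5}{w} + \frac{Z}{Z} = - \frac{5}{w} + 1 = 1 - \frac{5}{w}$)
$j{\left(K,Y \right)} = \frac{5 \left(-5 + K\right)}{K}$ ($j{\left(K,Y \right)} = \frac{15 \frac{-5 + K}{K}}{3} = \frac{15 \frac{1}{K} \left(-5 + K\right)}{3} = \frac{5 \left(-5 + K\right)}{K}$)
$\frac{40865 + 34146}{-18503 + j{\left(-46,130 \right)}} = \frac{40865 + 34146}{-18503 + \left(5 - \frac{25}{-46}\right)} = \frac{75011}{-18503 + \left(5 - - \frac{25}{46}\right)} = \frac{75011}{-18503 + \left(5 + \frac{25}{46}\right)} = \frac{75011}{-18503 + \frac{255}{46}} = \frac{75011}{- \frac{850883}{46}} = 75011 \left(- \frac{46}{850883}\right) = - \frac{3450506}{850883}$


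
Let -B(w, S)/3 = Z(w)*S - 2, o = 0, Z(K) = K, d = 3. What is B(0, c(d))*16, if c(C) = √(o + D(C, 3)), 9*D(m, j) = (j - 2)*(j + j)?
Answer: 96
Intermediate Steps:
D(m, j) = 2*j*(-2 + j)/9 (D(m, j) = ((j - 2)*(j + j))/9 = ((-2 + j)*(2*j))/9 = (2*j*(-2 + j))/9 = 2*j*(-2 + j)/9)
c(C) = √6/3 (c(C) = √(0 + (2/9)*3*(-2 + 3)) = √(0 + (2/9)*3*1) = √(0 + ⅔) = √(⅔) = √6/3)
B(w, S) = 6 - 3*S*w (B(w, S) = -3*(w*S - 2) = -3*(S*w - 2) = -3*(-2 + S*w) = 6 - 3*S*w)
B(0, c(d))*16 = (6 - 3*√6/3*0)*16 = (6 + 0)*16 = 6*16 = 96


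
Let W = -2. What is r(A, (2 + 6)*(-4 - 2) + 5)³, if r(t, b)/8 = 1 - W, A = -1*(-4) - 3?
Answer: 13824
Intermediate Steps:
A = 1 (A = 4 - 3 = 1)
r(t, b) = 24 (r(t, b) = 8*(1 - 1*(-2)) = 8*(1 + 2) = 8*3 = 24)
r(A, (2 + 6)*(-4 - 2) + 5)³ = 24³ = 13824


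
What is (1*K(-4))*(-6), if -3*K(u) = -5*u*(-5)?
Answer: -200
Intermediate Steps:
K(u) = -25*u/3 (K(u) = -(-5*u)*(-5)/3 = -25*u/3)
(1*K(-4))*(-6) = (1*(-25/3*(-4)))*(-6) = (1*(100/3))*(-6) = (100/3)*(-6) = -200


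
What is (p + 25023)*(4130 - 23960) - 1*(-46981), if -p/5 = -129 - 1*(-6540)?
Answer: 139491541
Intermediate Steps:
p = -32055 (p = -5*(-129 - 1*(-6540)) = -5*(-129 + 6540) = -5*6411 = -32055)
(p + 25023)*(4130 - 23960) - 1*(-46981) = (-32055 + 25023)*(4130 - 23960) - 1*(-46981) = -7032*(-19830) + 46981 = 139444560 + 46981 = 139491541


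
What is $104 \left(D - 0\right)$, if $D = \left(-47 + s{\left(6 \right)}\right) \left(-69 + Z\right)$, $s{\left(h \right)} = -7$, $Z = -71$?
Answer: $786240$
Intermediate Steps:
$D = 7560$ ($D = \left(-47 - 7\right) \left(-69 - 71\right) = \left(-54\right) \left(-140\right) = 7560$)
$104 \left(D - 0\right) = 104 \left(7560 - 0\right) = 104 \left(7560 + \left(-6 + 6\right)\right) = 104 \left(7560 + 0\right) = 104 \cdot 7560 = 786240$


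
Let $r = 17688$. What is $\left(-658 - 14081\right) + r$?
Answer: $2949$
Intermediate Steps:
$\left(-658 - 14081\right) + r = \left(-658 - 14081\right) + 17688 = -14739 + 17688 = 2949$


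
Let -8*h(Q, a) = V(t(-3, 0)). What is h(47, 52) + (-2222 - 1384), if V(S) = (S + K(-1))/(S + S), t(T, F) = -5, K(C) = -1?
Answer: -144243/40 ≈ -3606.1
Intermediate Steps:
V(S) = (-1 + S)/(2*S) (V(S) = (S - 1)/(S + S) = (-1 + S)/((2*S)) = (-1 + S)*(1/(2*S)) = (-1 + S)/(2*S))
h(Q, a) = -3/40 (h(Q, a) = -(-1 - 5)/(16*(-5)) = -(-1)*(-6)/(16*5) = -⅛*⅗ = -3/40)
h(47, 52) + (-2222 - 1384) = -3/40 + (-2222 - 1384) = -3/40 - 3606 = -144243/40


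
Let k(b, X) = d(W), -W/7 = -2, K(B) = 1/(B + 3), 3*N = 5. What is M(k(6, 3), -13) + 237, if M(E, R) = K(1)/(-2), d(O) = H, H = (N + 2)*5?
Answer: 1895/8 ≈ 236.88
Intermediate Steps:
N = 5/3 (N = (1/3)*5 = 5/3 ≈ 1.6667)
K(B) = 1/(3 + B)
W = 14 (W = -7*(-2) = 14)
H = 55/3 (H = (5/3 + 2)*5 = (11/3)*5 = 55/3 ≈ 18.333)
d(O) = 55/3
k(b, X) = 55/3
M(E, R) = -1/8 (M(E, R) = 1/((3 + 1)*(-2)) = -1/2/4 = (1/4)*(-1/2) = -1/8)
M(k(6, 3), -13) + 237 = -1/8 + 237 = 1895/8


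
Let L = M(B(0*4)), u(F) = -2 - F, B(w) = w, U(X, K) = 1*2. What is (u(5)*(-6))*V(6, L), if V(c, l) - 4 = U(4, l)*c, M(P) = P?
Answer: 672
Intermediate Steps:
U(X, K) = 2
L = 0 (L = 0*4 = 0)
V(c, l) = 4 + 2*c
(u(5)*(-6))*V(6, L) = ((-2 - 1*5)*(-6))*(4 + 2*6) = ((-2 - 5)*(-6))*(4 + 12) = -7*(-6)*16 = 42*16 = 672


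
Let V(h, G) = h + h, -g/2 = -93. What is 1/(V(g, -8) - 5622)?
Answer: -1/5250 ≈ -0.00019048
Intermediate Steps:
g = 186 (g = -2*(-93) = 186)
V(h, G) = 2*h
1/(V(g, -8) - 5622) = 1/(2*186 - 5622) = 1/(372 - 5622) = 1/(-5250) = -1/5250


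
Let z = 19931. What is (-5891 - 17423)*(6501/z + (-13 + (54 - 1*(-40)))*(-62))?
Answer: 2333427875034/19931 ≈ 1.1708e+8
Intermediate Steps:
(-5891 - 17423)*(6501/z + (-13 + (54 - 1*(-40)))*(-62)) = (-5891 - 17423)*(6501/19931 + (-13 + (54 - 1*(-40)))*(-62)) = -23314*(6501*(1/19931) + (-13 + (54 + 40))*(-62)) = -23314*(6501/19931 + (-13 + 94)*(-62)) = -23314*(6501/19931 + 81*(-62)) = -23314*(6501/19931 - 5022) = -23314*(-100086981/19931) = 2333427875034/19931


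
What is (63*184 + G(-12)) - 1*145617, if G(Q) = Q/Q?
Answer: -134024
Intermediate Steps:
G(Q) = 1
(63*184 + G(-12)) - 1*145617 = (63*184 + 1) - 1*145617 = (11592 + 1) - 145617 = 11593 - 145617 = -134024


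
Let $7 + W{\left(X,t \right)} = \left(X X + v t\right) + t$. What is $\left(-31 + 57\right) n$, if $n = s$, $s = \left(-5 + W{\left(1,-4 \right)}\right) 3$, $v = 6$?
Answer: $-3042$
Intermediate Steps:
$W{\left(X,t \right)} = -7 + X^{2} + 7 t$ ($W{\left(X,t \right)} = -7 + \left(\left(X X + 6 t\right) + t\right) = -7 + \left(\left(X^{2} + 6 t\right) + t\right) = -7 + \left(X^{2} + 7 t\right) = -7 + X^{2} + 7 t$)
$s = -117$ ($s = \left(-5 + \left(-7 + 1^{2} + 7 \left(-4\right)\right)\right) 3 = \left(-5 - 34\right) 3 = \left(-39\right) 3 = -117$)
$n = -117$
$\left(-31 + 57\right) n = \left(-31 + 57\right) \left(-117\right) = 26 \left(-117\right) = -3042$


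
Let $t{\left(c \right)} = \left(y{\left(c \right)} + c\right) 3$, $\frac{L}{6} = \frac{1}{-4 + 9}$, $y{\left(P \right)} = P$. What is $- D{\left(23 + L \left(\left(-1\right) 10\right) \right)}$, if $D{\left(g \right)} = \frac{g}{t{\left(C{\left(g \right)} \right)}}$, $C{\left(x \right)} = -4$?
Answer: $\frac{11}{24} \approx 0.45833$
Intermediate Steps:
$L = \frac{6}{5}$ ($L = \frac{6}{-4 + 9} = \frac{6}{5} \approx 1.2$)
$t{\left(c \right)} = 6 c$ ($t{\left(c \right)} = \left(c + c\right) 3 = 2 c 3 = 6 c$)
$D{\left(g \right)} = - \frac{g}{24}$ ($D{\left(g \right)} = \frac{g}{6 \left(-4\right)} = \frac{g}{-24} = g \left(- \frac{1}{24}\right) = - \frac{g}{24}$)
$- D{\left(23 + L \left(\left(-1\right) 10\right) \right)} = - \frac{\left(-1\right) \left(23 + \frac{6 \left(\left(-1\right) 10\right)}{5}\right)}{24} = - \frac{\left(-1\right) \left(23 + \frac{6}{5} \left(-10\right)\right)}{24} = - \frac{\left(-1\right) \left(23 - 12\right)}{24} = - \frac{\left(-1\right) 11}{24} = \left(-1\right) \left(- \frac{11}{24}\right) = \frac{11}{24}$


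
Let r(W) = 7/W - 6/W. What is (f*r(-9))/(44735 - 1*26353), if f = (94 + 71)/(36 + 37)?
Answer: -55/4025658 ≈ -1.3662e-5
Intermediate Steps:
r(W) = 1/W
f = 165/73 ≈ 2.2603
(f*r(-9))/(44735 - 1*26353) = ((165/73)/(-9))/(44735 - 1*26353) = ((165/73)*(-⅑))/(44735 - 26353) = -55/219/18382 = -55/219*1/18382 = -55/4025658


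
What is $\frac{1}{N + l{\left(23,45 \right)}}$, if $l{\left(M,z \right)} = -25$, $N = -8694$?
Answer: $- \frac{1}{8719} \approx -0.00011469$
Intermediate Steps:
$\frac{1}{N + l{\left(23,45 \right)}} = \frac{1}{-8694 - 25} = \frac{1}{-8719} = - \frac{1}{8719}$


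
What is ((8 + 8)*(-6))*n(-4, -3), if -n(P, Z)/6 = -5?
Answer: -2880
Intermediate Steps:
n(P, Z) = 30 (n(P, Z) = -6*(-5) = 30)
((8 + 8)*(-6))*n(-4, -3) = ((8 + 8)*(-6))*30 = (16*(-6))*30 = -96*30 = -2880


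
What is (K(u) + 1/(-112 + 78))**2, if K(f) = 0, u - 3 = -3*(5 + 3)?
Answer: 1/1156 ≈ 0.00086505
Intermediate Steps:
u = -21 (u = 3 - 3*(5 + 3) = 3 - 3*8 = 3 - 24 = -21)
(K(u) + 1/(-112 + 78))**2 = (0 + 1/(-112 + 78))**2 = (0 + 1/(-34))**2 = (0 - 1/34)**2 = (-1/34)**2 = 1/1156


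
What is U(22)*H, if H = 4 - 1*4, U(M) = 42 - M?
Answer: 0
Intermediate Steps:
H = 0 (H = 4 - 4 = 0)
U(22)*H = (42 - 1*22)*0 = (42 - 22)*0 = 20*0 = 0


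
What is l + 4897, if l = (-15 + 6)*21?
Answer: 4708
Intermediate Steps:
l = -189 (l = -9*21 = -189)
l + 4897 = -189 + 4897 = 4708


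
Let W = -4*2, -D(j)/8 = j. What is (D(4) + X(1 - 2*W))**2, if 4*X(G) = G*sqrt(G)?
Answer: 21297/16 - 272*sqrt(17) ≈ 209.58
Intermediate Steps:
D(j) = -8*j
W = -8
X(G) = G**(3/2)/4 (X(G) = (G*sqrt(G))/4 = G**(3/2)/4)
(D(4) + X(1 - 2*W))**2 = (-8*4 + (1 - 2*(-8))**(3/2)/4)**2 = (-32 + (1 + 16)**(3/2)/4)**2 = (-32 + 17**(3/2)/4)**2 = (-32 + (17*sqrt(17))/4)**2 = (-32 + 17*sqrt(17)/4)**2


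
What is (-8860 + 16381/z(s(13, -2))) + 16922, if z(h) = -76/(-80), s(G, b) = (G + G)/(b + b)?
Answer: 480798/19 ≈ 25305.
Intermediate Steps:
s(G, b) = G/b (s(G, b) = (2*G)/((2*b)) = (2*G)*(1/(2*b)) = G/b)
z(h) = 19/20 (z(h) = -76*(-1/80) = 19/20)
(-8860 + 16381/z(s(13, -2))) + 16922 = (-8860 + 16381/(19/20)) + 16922 = (-8860 + 16381*(20/19)) + 16922 = (-8860 + 327620/19) + 16922 = 159280/19 + 16922 = 480798/19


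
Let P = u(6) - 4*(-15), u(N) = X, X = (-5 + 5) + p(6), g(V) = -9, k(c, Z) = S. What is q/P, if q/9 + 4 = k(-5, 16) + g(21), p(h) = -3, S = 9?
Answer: -12/19 ≈ -0.63158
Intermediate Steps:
k(c, Z) = 9
X = -3 (X = (-5 + 5) - 3 = 0 - 3 = -3)
q = -36 (q = -36 + 9*(9 - 9) = -36 + 9*0 = -36 + 0 = -36)
u(N) = -3
P = 57 (P = -3 - 4*(-15) = -3 + 60 = 57)
q/P = -36/57 = -36*1/57 = -12/19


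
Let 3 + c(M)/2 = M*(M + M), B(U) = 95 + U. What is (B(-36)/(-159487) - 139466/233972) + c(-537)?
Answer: 21521139360142395/18657746182 ≈ 1.1535e+6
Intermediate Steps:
c(M) = -6 + 4*M² (c(M) = -6 + 2*(M*(M + M)) = -6 + 2*(M*(2*M)) = -6 + 2*(2*M²) = -6 + 4*M²)
(B(-36)/(-159487) - 139466/233972) + c(-537) = ((95 - 36)/(-159487) - 139466/233972) + (-6 + 4*(-537)²) = (59*(-1/159487) - 139466*1/233972) + (-6 + 4*288369) = (-59/159487 - 69733/116986) + (-6 + 1153476) = -11128409145/18657746182 + 1153470 = 21521139360142395/18657746182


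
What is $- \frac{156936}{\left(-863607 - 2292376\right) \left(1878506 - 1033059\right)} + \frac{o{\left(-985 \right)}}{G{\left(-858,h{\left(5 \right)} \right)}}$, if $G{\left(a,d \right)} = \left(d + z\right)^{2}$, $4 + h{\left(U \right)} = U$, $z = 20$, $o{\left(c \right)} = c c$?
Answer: $\frac{2588770217369044001}{1176683414495841} \approx 2200.1$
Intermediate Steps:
$o{\left(c \right)} = c^{2}$
$h{\left(U \right)} = -4 + U$
$G{\left(a,d \right)} = \left(20 + d\right)^{2}$ ($G{\left(a,d \right)} = \left(d + 20\right)^{2} = \left(20 + d\right)^{2}$)
$- \frac{156936}{\left(-863607 - 2292376\right) \left(1878506 - 1033059\right)} + \frac{o{\left(-985 \right)}}{G{\left(-858,h{\left(5 \right)} \right)}} = - \frac{156936}{\left(-863607 - 2292376\right) \left(1878506 - 1033059\right)} + \frac{\left(-985\right)^{2}}{\left(20 + \left(-4 + 5\right)\right)^{2}} = - \frac{156936}{\left(-3155983\right) 845447} + \frac{970225}{\left(20 + 1\right)^{2}} = - \frac{156936}{-2668216359401} + \frac{970225}{21^{2}} = \left(-156936\right) \left(- \frac{1}{2668216359401}\right) + \frac{970225}{441} = \frac{156936}{2668216359401} + 970225 \cdot \frac{1}{441} = \frac{156936}{2668216359401} + \frac{970225}{441} = \frac{2588770217369044001}{1176683414495841}$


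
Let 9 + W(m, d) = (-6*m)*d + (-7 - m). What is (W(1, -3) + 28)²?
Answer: 841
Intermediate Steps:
W(m, d) = -16 - m - 6*d*m (W(m, d) = -9 + ((-6*m)*d + (-7 - m)) = -9 + (-6*d*m + (-7 - m)) = -9 + (-7 - m - 6*d*m) = -16 - m - 6*d*m)
(W(1, -3) + 28)² = ((-16 - 1*1 - 6*(-3)*1) + 28)² = ((-16 - 1 + 18) + 28)² = (1 + 28)² = 29² = 841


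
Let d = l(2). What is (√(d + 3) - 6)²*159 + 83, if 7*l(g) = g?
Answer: 44306/7 - 1908*√161/7 ≈ 2870.9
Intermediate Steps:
l(g) = g/7
d = 2/7 (d = (⅐)*2 = 2/7 ≈ 0.28571)
(√(d + 3) - 6)²*159 + 83 = (√(2/7 + 3) - 6)²*159 + 83 = (√(23/7) - 6)²*159 + 83 = (√161/7 - 6)²*159 + 83 = (-6 + √161/7)²*159 + 83 = 159*(-6 + √161/7)² + 83 = 83 + 159*(-6 + √161/7)²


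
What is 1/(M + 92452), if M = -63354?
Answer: 1/29098 ≈ 3.4367e-5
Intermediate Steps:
1/(M + 92452) = 1/(-63354 + 92452) = 1/29098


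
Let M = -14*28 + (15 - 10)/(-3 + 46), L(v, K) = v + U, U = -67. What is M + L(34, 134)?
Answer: -18270/43 ≈ -424.88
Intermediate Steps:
L(v, K) = -67 + v (L(v, K) = v - 67 = -67 + v)
M = -16851/43 (M = -392 + 5/43 = -16851/43 ≈ -391.88)
M + L(34, 134) = -16851/43 + (-67 + 34) = -16851/43 - 33 = -18270/43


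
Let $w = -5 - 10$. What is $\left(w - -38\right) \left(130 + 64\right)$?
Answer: $4462$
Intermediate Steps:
$w = -15$ ($w = -5 - 10 = -15$)
$\left(w - -38\right) \left(130 + 64\right) = \left(-15 - -38\right) \left(130 + 64\right) = \left(-15 + \left(-163 + 201\right)\right) 194 = \left(-15 + 38\right) 194 = 23 \cdot 194 = 4462$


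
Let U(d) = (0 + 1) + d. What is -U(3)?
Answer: -4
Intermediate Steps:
U(d) = 1 + d
-U(3) = -(1 + 3) = -1*4 = -4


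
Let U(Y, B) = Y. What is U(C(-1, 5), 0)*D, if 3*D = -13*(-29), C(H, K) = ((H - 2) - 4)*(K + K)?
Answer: -26390/3 ≈ -8796.7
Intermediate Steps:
C(H, K) = 2*K*(-6 + H) (C(H, K) = ((-2 + H) - 4)*(2*K) = (-6 + H)*(2*K) = 2*K*(-6 + H))
D = 377/3 (D = (-13*(-29))/3 = (1/3)*377 = 377/3 ≈ 125.67)
U(C(-1, 5), 0)*D = (2*5*(-6 - 1))*(377/3) = (2*5*(-7))*(377/3) = -70*377/3 = -26390/3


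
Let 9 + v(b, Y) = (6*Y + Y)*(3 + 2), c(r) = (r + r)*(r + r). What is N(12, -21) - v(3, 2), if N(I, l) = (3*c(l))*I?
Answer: 63443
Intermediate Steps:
c(r) = 4*r² (c(r) = (2*r)*(2*r) = 4*r²)
N(I, l) = 12*I*l² (N(I, l) = (3*(4*l²))*I = (12*l²)*I = 12*I*l²)
v(b, Y) = -9 + 35*Y (v(b, Y) = -9 + (6*Y + Y)*(3 + 2) = -9 + (7*Y)*5 = -9 + 35*Y)
N(12, -21) - v(3, 2) = 12*12*(-21)² - (-9 + 35*2) = 12*12*441 - (-9 + 70) = 63504 - 1*61 = 63504 - 61 = 63443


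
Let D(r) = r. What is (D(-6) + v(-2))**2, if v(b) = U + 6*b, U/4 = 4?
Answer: 4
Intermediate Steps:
U = 16 (U = 4*4 = 16)
v(b) = 16 + 6*b
(D(-6) + v(-2))**2 = (-6 + (16 + 6*(-2)))**2 = (-6 + (16 - 12))**2 = (-6 + 4)**2 = (-2)**2 = 4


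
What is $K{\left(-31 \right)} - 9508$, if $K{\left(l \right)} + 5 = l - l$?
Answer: $-9513$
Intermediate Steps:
$K{\left(l \right)} = -5$ ($K{\left(l \right)} = -5 + \left(l - l\right) = -5 + 0 = -5$)
$K{\left(-31 \right)} - 9508 = -5 - 9508 = -9513$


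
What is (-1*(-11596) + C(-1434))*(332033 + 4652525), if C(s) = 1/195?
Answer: 11271187225318/195 ≈ 5.7801e+10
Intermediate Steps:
C(s) = 1/195
(-1*(-11596) + C(-1434))*(332033 + 4652525) = (-1*(-11596) + 1/195)*(332033 + 4652525) = (11596 + 1/195)*4984558 = (2261221/195)*4984558 = 11271187225318/195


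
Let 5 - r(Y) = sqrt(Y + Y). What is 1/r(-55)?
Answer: 1/27 + I*sqrt(110)/135 ≈ 0.037037 + 0.07769*I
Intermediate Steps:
r(Y) = 5 - sqrt(2)*sqrt(Y) (r(Y) = 5 - sqrt(Y + Y) = 5 - sqrt(2*Y) = 5 - sqrt(2)*sqrt(Y))
1/r(-55) = 1/(5 - sqrt(2)*sqrt(-55)) = 1/(5 - sqrt(2)*I*sqrt(55)) = 1/(5 - I*sqrt(110))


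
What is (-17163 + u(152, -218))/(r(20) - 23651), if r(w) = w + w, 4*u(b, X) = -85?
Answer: 68737/94444 ≈ 0.72781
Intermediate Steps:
u(b, X) = -85/4 (u(b, X) = (1/4)*(-85) = -85/4)
r(w) = 2*w
(-17163 + u(152, -218))/(r(20) - 23651) = (-17163 - 85/4)/(2*20 - 23651) = -68737/(4*(40 - 23651)) = -68737/4/(-23611) = -68737/4*(-1/23611) = 68737/94444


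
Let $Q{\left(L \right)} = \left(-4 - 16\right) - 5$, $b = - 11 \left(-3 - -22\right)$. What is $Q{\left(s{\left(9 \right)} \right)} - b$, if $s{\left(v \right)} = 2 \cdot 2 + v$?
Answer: $184$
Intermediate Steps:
$s{\left(v \right)} = 4 + v$
$b = -209$ ($b = - 11 \left(-3 + 22\right) = \left(-11\right) 19 = -209$)
$Q{\left(L \right)} = -25$ ($Q{\left(L \right)} = -20 - 5 = -25$)
$Q{\left(s{\left(9 \right)} \right)} - b = -25 - -209 = -25 + 209 = 184$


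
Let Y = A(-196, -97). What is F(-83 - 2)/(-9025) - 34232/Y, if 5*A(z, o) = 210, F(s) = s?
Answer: -30894023/37905 ≈ -815.04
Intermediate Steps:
A(z, o) = 42 (A(z, o) = (1/5)*210 = 42)
Y = 42
F(-83 - 2)/(-9025) - 34232/Y = (-83 - 2)/(-9025) - 34232/42 = -85*(-1/9025) - 34232*1/42 = 17/1805 - 17116/21 = -30894023/37905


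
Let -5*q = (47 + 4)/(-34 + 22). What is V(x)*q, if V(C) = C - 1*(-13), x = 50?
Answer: 1071/20 ≈ 53.550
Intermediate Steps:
V(C) = 13 + C (V(C) = C + 13 = 13 + C)
q = 17/20 (q = -(47 + 4)/(5*(-34 + 22)) = -51/(5*(-12)) = -51*(-1)/(5*12) = -⅕*(-17/4) = 17/20 ≈ 0.85000)
V(x)*q = (13 + 50)*(17/20) = 63*(17/20) = 1071/20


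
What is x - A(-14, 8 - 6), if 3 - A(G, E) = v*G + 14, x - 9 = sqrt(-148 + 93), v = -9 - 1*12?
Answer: 314 + I*sqrt(55) ≈ 314.0 + 7.4162*I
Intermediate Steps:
v = -21 (v = -9 - 12 = -21)
x = 9 + I*sqrt(55) (x = 9 + sqrt(-148 + 93) = 9 + sqrt(-55) = 9 + I*sqrt(55) ≈ 9.0 + 7.4162*I)
A(G, E) = -11 + 21*G (A(G, E) = 3 - (-21*G + 14) = 3 - (14 - 21*G) = 3 + (-14 + 21*G) = -11 + 21*G)
x - A(-14, 8 - 6) = (9 + I*sqrt(55)) - (-11 + 21*(-14)) = (9 + I*sqrt(55)) - (-11 - 294) = (9 + I*sqrt(55)) - 1*(-305) = (9 + I*sqrt(55)) + 305 = 314 + I*sqrt(55)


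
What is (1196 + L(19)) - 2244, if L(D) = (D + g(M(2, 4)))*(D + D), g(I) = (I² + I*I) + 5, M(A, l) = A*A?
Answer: 1080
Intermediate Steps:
M(A, l) = A²
g(I) = 5 + 2*I² (g(I) = (I² + I²) + 5 = 2*I² + 5 = 5 + 2*I²)
L(D) = 2*D*(37 + D) (L(D) = (D + (5 + 2*(2²)²))*(D + D) = (D + (5 + 2*4²))*(2*D) = (D + (5 + 2*16))*(2*D) = (D + (5 + 32))*(2*D) = (D + 37)*(2*D) = (37 + D)*(2*D) = 2*D*(37 + D))
(1196 + L(19)) - 2244 = (1196 + 2*19*(37 + 19)) - 2244 = (1196 + 2*19*56) - 2244 = (1196 + 2128) - 2244 = 3324 - 2244 = 1080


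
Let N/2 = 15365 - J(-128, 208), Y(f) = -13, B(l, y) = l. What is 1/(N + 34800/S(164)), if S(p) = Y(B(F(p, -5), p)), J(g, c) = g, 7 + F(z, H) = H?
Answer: 13/368018 ≈ 3.5324e-5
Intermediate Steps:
F(z, H) = -7 + H
S(p) = -13
N = 30986 (N = 2*(15365 - 1*(-128)) = 2*(15365 + 128) = 2*15493 = 30986)
1/(N + 34800/S(164)) = 1/(30986 + 34800/(-13)) = 1/(30986 + 34800*(-1/13)) = 1/(30986 - 34800/13) = 1/(368018/13) = 13/368018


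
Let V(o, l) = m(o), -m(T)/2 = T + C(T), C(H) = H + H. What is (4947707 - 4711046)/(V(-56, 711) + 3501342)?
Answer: 78887/1167226 ≈ 0.067585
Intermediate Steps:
C(H) = 2*H
m(T) = -6*T (m(T) = -2*(T + 2*T) = -6*T)
V(o, l) = -6*o
(4947707 - 4711046)/(V(-56, 711) + 3501342) = (4947707 - 4711046)/(-6*(-56) + 3501342) = 236661/(336 + 3501342) = 236661/3501678 = 236661*(1/3501678) = 78887/1167226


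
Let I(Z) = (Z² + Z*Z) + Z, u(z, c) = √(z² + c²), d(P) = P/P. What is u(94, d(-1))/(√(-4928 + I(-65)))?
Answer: √30549509/3457 ≈ 1.5988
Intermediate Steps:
d(P) = 1
u(z, c) = √(c² + z²)
I(Z) = Z + 2*Z² (I(Z) = (Z² + Z²) + Z = 2*Z² + Z = Z + 2*Z²)
u(94, d(-1))/(√(-4928 + I(-65))) = √(1² + 94²)/(√(-4928 - 65*(1 + 2*(-65)))) = √(1 + 8836)/(√(-4928 - 65*(1 - 130))) = √8837/(√(-4928 - 65*(-129))) = √8837/(√(-4928 + 8385)) = √8837/(√3457) = √8837*(√3457/3457) = √30549509/3457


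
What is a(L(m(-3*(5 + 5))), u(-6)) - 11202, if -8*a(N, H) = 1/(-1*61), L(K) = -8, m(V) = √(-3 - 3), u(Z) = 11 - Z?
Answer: -5466575/488 ≈ -11202.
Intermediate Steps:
m(V) = I*√6 (m(V) = √(-6) = I*√6)
a(N, H) = 1/488 (a(N, H) = -1/(8*((-1*61))) = -⅛/(-61) = -⅛*(-1/61) = 1/488)
a(L(m(-3*(5 + 5))), u(-6)) - 11202 = 1/488 - 11202 = -5466575/488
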